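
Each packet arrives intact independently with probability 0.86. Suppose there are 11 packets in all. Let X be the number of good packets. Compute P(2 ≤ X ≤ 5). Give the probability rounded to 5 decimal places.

0.00184

X ~ Binomial(11, 0.86); P(2 ≤ X ≤ 5) = Σ C(11,k) p^k (1−p)^(11−k) over k:
  k=2: C(11,2)·0.86^2·0.14^9 = 0.0000008
  k=3: C(11,3)·0.86^3·0.14^8 = 0.0000155
  k=4: C(11,4)·0.86^4·0.14^7 = 0.0001903
  k=5: C(11,5)·0.86^5·0.14^6 = 0.0016364
Total = 0.0018431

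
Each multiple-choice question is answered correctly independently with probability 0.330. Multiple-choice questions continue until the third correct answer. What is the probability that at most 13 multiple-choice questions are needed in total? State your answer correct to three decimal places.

Finishing within 13 multiple-choice questions ⇔ at least 3 successes in the first 13. With X ~ Binomial(13, 0.33), P(Y ≤ 13) = 1 − P(X ≤ 2).
  k=0: C(13,0)·0.33^0·0.67^13 = 0.00548
  k=1: C(13,1)·0.33^1·0.67^12 = 0.03510
  k=2: C(13,2)·0.33^2·0.67^11 = 0.10374
1 − 0.14433 = 0.85567

0.856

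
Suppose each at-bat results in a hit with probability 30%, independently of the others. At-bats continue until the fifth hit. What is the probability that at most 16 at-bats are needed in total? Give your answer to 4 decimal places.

Finishing within 16 at-bats ⇔ at least 5 successes in the first 16. With X ~ Binomial(16, 0.30), P(Y ≤ 16) = 1 − P(X ≤ 4).
  k=0: C(16,0)·0.30^0·0.70^16 = 0.003323
  k=1: C(16,1)·0.30^1·0.70^15 = 0.022788
  k=2: C(16,2)·0.30^2·0.70^14 = 0.073248
  k=3: C(16,3)·0.30^3·0.70^13 = 0.146496
  k=4: C(16,4)·0.30^4·0.70^12 = 0.204048
1 − 0.449904 = 0.550096

0.5501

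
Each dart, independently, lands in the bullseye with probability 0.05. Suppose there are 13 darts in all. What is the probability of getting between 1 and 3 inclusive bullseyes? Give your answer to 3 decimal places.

X ~ Binomial(13, 0.05); P(1 ≤ X ≤ 3) = Σ C(13,k) p^k (1−p)^(13−k) over k:
  k=1: C(13,1)·0.05^1·0.95^12 = 0.35123
  k=2: C(13,2)·0.05^2·0.95^11 = 0.11092
  k=3: C(13,3)·0.05^3·0.95^10 = 0.02140
Total = 0.48355

0.484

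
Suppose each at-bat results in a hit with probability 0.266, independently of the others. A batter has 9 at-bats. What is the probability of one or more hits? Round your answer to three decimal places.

0.938

P(at least one) = 1 − P(none) = 1 − (1 − 0.266)^9
= 1 − 0.06184 = 0.93816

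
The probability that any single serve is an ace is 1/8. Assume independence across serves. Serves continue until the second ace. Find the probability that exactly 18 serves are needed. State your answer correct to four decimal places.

0.0314

Y = trial on which the second success occurs; negative binomial, r=2, p=0.125.
P(Y=18) = C(17,1) · p^2 · (1−p)^16
= 17 · 0.015625 · 0.11807 = 0.031362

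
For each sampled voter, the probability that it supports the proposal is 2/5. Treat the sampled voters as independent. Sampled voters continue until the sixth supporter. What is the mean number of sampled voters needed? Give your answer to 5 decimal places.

Y = total sampled voters until the sixth success; negative binomial with r=6, p=0.40.
E[Y] = r / p = 6 / 0.40 = 15.0000000

15.00000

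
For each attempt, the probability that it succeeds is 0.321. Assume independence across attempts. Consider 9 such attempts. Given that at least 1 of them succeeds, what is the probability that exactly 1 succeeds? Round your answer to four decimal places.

X ~ Binomial(9, 0.321). Want P(X=1 | X≥1) = P(X=1) / P(X≥1).
P(X=1) = C(9,1)·0.321^1·0.679^8 = 0.130529
P(X≥1) = 1 − 0.030678 = 0.969322
Ratio = 0.130529 / 0.969322 = 0.134660

0.1347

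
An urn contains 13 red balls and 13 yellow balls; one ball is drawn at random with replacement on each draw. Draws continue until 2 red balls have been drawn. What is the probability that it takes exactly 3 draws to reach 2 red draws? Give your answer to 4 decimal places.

Y = trial on which the second success occurs; negative binomial, r=2, p=0.50.
P(Y=3) = C(2,1) · p^2 · (1−p)^1
= 2 · 0.25 · 0.5 = 0.250000

0.2500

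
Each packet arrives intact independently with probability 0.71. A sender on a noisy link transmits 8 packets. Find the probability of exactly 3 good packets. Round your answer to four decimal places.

0.0411

X ~ Binomial(n=8, p=0.71).
P(X=3) = C(8,3) · p^3 · (1−p)^5
= 56 · 0.35791 · 0.0020511 = 0.041111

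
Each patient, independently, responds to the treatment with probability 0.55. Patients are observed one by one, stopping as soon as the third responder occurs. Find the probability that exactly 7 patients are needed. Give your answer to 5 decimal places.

Y = trial on which the third success occurs; negative binomial, r=3, p=0.55.
P(Y=7) = C(6,2) · p^3 · (1−p)^4
= 15 · 0.16637 · 0.041006 = 0.1023362

0.10234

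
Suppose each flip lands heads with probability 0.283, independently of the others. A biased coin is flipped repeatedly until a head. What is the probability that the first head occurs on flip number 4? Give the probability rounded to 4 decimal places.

Geometric (trials to first success), p = 0.283.
P(Y = 4) = (1−p)^3 · p = 0.3686 · 0.283 = 0.104314

0.1043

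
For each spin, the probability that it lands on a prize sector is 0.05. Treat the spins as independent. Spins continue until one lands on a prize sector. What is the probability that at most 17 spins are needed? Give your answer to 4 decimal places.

Y = number of spins to the first success; geometric, p = 0.05.
P(Y ≤ 17) = 1 − (1−p)^17 = 1 − 0.418120 = 0.581880

0.5819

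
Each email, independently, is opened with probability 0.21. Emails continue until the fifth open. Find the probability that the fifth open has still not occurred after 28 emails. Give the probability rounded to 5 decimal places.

Needing more than 28 emails ⇔ fewer than 5 successes in the first 28. With X ~ Binomial(28, 0.21), P(Y > 28) = P(X ≤ 4).
  k=0: C(28,0)·0.21^0·0.79^28 = 0.0013601
  k=1: C(28,1)·0.21^1·0.79^27 = 0.0101230
  k=2: C(28,2)·0.21^2·0.79^26 = 0.0363274
  k=3: C(28,3)·0.21^3·0.79^25 = 0.0836911
  k=4: C(28,4)·0.21^4·0.79^24 = 0.1390437
P(X ≤ 4) = 0.2705452

0.27055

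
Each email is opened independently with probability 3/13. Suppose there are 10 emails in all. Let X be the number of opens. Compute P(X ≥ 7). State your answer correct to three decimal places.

0.002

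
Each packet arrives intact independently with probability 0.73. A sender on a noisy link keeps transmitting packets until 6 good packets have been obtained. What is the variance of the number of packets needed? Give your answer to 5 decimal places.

Y = total packets until the sixth success; negative binomial with r=6, p=0.73.
Var(Y) = r(1−p)/p² = 6·0.27 / 0.73² = 3.0399700

3.03997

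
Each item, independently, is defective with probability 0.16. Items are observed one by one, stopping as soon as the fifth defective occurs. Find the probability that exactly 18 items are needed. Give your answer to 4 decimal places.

0.0259

Y = trial on which the fifth success occurs; negative binomial, r=5, p=0.16.
P(Y=18) = C(17,4) · p^5 · (1−p)^13
= 2380 · 0.00010486 · 0.10366 = 0.025871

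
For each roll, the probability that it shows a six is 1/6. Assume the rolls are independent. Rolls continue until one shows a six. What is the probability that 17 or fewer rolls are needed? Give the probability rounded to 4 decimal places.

0.9549

Y = number of rolls to the first success; geometric, p = 0.166667.
P(Y ≤ 17) = 1 − (1−p)^17 = 1 − 0.045073 = 0.954927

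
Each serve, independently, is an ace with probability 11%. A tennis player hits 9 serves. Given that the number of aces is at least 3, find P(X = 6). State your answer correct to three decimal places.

X ~ Binomial(9, 0.11). Want P(X=6 | X≥3) = P(X=6) / P(X≥3).
P(X=6) = C(9,6)·0.11^6·0.89^3 = 0.00010
P(X≥3) = 1 − 0.35036 − 0.38972 − 0.19267 = 0.06725
Ratio = 0.00010 / 0.06725 = 0.00156

0.002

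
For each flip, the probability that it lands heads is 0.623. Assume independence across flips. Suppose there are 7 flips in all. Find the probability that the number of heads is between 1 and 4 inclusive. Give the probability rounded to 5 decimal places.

0.52807

X ~ Binomial(7, 0.623); P(1 ≤ X ≤ 4) = Σ C(7,k) p^k (1−p)^(7−k) over k:
  k=1: C(7,1)·0.623^1·0.377^6 = 0.0125209
  k=2: C(7,2)·0.623^2·0.377^5 = 0.0620729
  k=3: C(7,3)·0.623^3·0.377^4 = 0.1709612
  k=4: C(7,4)·0.623^4·0.377^3 = 0.2825168
Total = 0.5280718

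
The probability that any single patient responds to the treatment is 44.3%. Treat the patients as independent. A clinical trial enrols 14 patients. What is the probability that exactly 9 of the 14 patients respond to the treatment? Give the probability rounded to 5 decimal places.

0.07053

X ~ Binomial(n=14, p=0.443).
P(X=9) = C(14,9) · p^9 · (1−p)^5
= 2002 · 0.0006571 · 0.053614 = 0.0705300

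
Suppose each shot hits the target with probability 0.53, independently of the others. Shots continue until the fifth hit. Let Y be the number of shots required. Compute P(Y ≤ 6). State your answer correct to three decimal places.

0.140

Finishing within 6 shots ⇔ at least 5 successes in the first 6. With X ~ Binomial(6, 0.53), P(Y ≤ 6) = 1 − P(X ≤ 4).
  k=0: C(6,0)·0.53^0·0.47^6 = 0.01078
  k=1: C(6,1)·0.53^1·0.47^5 = 0.07293
  k=2: C(6,2)·0.53^2·0.47^4 = 0.20561
  k=3: C(6,3)·0.53^3·0.47^3 = 0.30914
  k=4: C(6,4)·0.53^4·0.47^2 = 0.26145
1 − 0.85990 = 0.14010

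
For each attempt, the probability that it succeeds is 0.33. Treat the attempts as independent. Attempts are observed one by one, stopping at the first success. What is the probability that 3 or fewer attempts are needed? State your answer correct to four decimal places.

Y = number of attempts to the first success; geometric, p = 0.33.
P(Y ≤ 3) = 1 − (1−p)^3 = 1 − 0.300763 = 0.699237

0.6992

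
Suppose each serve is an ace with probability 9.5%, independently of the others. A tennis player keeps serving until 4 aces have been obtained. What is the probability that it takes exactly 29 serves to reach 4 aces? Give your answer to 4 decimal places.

Y = trial on which the fourth success occurs; negative binomial, r=4, p=0.095.
P(Y=29) = C(28,3) · p^4 · (1−p)^25
= 3276 · 8.1451e-05 · 0.082455 = 0.022002

0.0220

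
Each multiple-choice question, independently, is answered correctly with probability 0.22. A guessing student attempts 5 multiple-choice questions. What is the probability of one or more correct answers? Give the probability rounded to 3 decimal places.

0.711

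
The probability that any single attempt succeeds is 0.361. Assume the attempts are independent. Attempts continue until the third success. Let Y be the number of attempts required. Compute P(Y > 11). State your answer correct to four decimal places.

0.1796

Needing more than 11 attempts ⇔ fewer than 3 successes in the first 11. With X ~ Binomial(11, 0.361), P(Y > 11) = P(X ≤ 2).
  k=0: C(11,0)·0.361^0·0.639^11 = 0.007253
  k=1: C(11,1)·0.361^1·0.639^10 = 0.045072
  k=2: C(11,2)·0.361^2·0.639^9 = 0.127317
P(X ≤ 2) = 0.179642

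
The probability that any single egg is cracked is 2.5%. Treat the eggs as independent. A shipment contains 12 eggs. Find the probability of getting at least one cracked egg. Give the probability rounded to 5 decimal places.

P(at least one) = 1 − P(none) = 1 − (1 − 0.025)^12
= 1 − 0.7379983 = 0.2620017

0.26200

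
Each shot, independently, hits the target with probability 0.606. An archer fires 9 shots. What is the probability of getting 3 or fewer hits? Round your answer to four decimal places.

X ~ Binomial(9, 0.606); P(X ≤ 3) = Σ C(9,k) p^k (1−p)^(9−k) over k:
  k=0: C(9,0)·0.606^0·0.394^9 = 0.000229
  k=1: C(9,1)·0.606^1·0.394^8 = 0.003167
  k=2: C(9,2)·0.606^2·0.394^7 = 0.019486
  k=3: C(9,3)·0.606^3·0.394^6 = 0.069932
Total = 0.092814

0.0928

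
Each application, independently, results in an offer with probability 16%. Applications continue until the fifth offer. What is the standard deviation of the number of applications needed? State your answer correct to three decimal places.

Y = total applications until the fifth success; negative binomial with r=5, p=0.16.
SD(Y) = √[r(1−p)/p²] = √(164.06250) = 12.80869

12.809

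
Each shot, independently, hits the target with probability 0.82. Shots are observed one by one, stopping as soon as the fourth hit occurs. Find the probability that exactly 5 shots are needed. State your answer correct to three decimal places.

Y = trial on which the fourth success occurs; negative binomial, r=4, p=0.82.
P(Y=5) = C(4,3) · p^4 · (1−p)^1
= 4 · 0.45212 · 0.18 = 0.32553

0.326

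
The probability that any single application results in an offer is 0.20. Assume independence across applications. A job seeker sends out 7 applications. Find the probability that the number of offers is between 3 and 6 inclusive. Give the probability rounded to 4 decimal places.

X ~ Binomial(7, 0.20); P(3 ≤ X ≤ 6) = Σ C(7,k) p^k (1−p)^(7−k) over k:
  k=3: C(7,3)·0.20^3·0.80^4 = 0.114688
  k=4: C(7,4)·0.20^4·0.80^3 = 0.028672
  k=5: C(7,5)·0.20^5·0.80^2 = 0.004301
  k=6: C(7,6)·0.20^6·0.80^1 = 0.000358
Total = 0.148019

0.1480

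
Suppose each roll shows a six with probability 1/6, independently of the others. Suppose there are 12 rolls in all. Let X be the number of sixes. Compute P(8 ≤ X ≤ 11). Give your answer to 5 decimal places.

X ~ Binomial(12, 0.166667); P(8 ≤ X ≤ 11) = Σ C(12,k) p^k (1−p)^(12−k) over k:
  k=8: C(12,8)·0.166667^8·0.833333^4 = 0.0001421
  k=9: C(12,9)·0.166667^9·0.833333^3 = 0.0000126
  k=10: C(12,10)·0.166667^10·0.833333^2 = 0.0000008
  k=11: C(12,11)·0.166667^11·0.833333^1 = 0.0000000
Total = 0.0001555

0.00016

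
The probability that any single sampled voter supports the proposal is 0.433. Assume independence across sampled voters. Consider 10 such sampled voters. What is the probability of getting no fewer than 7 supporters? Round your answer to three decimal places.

X ~ Binomial(10, 0.433); P(X ≥ 7) = Σ C(10,k) p^k (1−p)^(10−k) over k:
  k=7: C(10,7)·0.433^7·0.567^3 = 0.06242
  k=8: C(10,8)·0.433^8·0.567^2 = 0.01788
  k=9: C(10,9)·0.433^9·0.567^1 = 0.00303
  k=10: C(10,10)·0.433^10·0.567^0 = 0.00023
Total = 0.08357

0.084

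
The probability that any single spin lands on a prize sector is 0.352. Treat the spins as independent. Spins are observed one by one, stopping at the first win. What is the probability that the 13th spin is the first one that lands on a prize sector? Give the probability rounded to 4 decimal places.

Geometric (trials to first success), p = 0.352.
P(Y = 13) = (1−p)^12 · p = 0.0054815 · 0.352 = 0.001929

0.0019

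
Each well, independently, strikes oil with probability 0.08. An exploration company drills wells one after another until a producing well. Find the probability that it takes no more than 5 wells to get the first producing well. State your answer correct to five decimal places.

0.34092

Y = number of wells to the first success; geometric, p = 0.08.
P(Y ≤ 5) = 1 − (1−p)^5 = 1 − 0.6590815 = 0.3409185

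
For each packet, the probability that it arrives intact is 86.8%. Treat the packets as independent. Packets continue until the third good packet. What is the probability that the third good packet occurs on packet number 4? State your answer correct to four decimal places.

Y = trial on which the third success occurs; negative binomial, r=3, p=0.868.
P(Y=4) = C(3,2) · p^3 · (1−p)^1
= 3 · 0.65397 · 0.132 = 0.258973

0.2590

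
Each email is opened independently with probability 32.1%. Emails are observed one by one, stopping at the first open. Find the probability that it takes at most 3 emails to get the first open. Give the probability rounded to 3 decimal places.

0.687

Y = number of emails to the first success; geometric, p = 0.321.
P(Y ≤ 3) = 1 − (1−p)^3 = 1 − 0.31305 = 0.68695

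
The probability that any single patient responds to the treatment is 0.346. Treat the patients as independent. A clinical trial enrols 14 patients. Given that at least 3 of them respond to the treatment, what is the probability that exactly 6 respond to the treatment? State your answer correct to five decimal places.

X ~ Binomial(14, 0.346). Want P(X=6 | X≥3) = P(X=6) / P(X≥3).
P(X=6) = C(14,6)·0.346^6·0.654^8 = 0.1724384
P(X≥3) = 1 − 0.0026187 − 0.0193961 − 0.0667001 = 0.9112851
Ratio = 0.1724384 / 0.9112851 = 0.1892255

0.18923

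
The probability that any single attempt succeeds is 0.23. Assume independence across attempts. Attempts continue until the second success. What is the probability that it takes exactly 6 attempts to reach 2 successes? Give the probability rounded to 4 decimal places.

0.0930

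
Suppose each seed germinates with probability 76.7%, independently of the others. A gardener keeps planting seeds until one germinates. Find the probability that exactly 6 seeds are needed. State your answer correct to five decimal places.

Geometric (trials to first success), p = 0.767.
P(Y = 6) = (1−p)^5 · p = 0.00068672 · 0.767 = 0.0005267

0.00053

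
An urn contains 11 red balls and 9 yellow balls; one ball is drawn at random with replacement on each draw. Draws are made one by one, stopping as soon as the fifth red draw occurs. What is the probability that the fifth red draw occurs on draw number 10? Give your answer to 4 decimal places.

0.1170

Y = trial on which the fifth success occurs; negative binomial, r=5, p=0.55.
P(Y=10) = C(9,4) · p^5 · (1−p)^5
= 126 · 0.050328 · 0.018453 = 0.117016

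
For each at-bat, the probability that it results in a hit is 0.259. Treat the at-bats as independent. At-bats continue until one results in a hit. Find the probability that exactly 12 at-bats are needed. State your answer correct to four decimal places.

Geometric (trials to first success), p = 0.259.
P(Y = 12) = (1−p)^11 · p = 0.036983 · 0.259 = 0.009579

0.0096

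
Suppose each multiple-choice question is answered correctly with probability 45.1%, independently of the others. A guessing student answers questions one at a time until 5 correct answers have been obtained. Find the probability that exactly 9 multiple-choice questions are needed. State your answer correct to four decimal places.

0.1187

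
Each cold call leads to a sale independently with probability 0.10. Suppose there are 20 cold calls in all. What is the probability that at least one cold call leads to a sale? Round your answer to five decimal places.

P(at least one) = 1 − P(none) = 1 − (1 − 0.10)^20
= 1 − 0.1215767 = 0.8784233

0.87842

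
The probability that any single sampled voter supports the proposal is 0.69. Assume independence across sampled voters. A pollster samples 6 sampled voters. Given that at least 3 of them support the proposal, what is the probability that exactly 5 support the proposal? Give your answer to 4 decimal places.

0.3158

X ~ Binomial(6, 0.69). Want P(X=5 | X≥3) = P(X=5) / P(X≥3).
P(X=5) = C(6,5)·0.69^5·0.31^1 = 0.290910
P(X≥3) = 1 − 0.000888 − 0.011852 − 0.065953 = 0.921307
Ratio = 0.290910 / 0.921307 = 0.315758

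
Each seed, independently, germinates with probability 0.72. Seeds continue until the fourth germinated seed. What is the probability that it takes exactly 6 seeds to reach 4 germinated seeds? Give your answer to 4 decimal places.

0.2107

Y = trial on which the fourth success occurs; negative binomial, r=4, p=0.72.
P(Y=6) = C(5,3) · p^4 · (1−p)^2
= 10 · 0.26874 · 0.0784 = 0.210691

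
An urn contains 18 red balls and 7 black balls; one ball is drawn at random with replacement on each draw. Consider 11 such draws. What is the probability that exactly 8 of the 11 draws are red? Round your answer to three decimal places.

X ~ Binomial(n=11, p=0.72).
P(X=8) = C(11,8) · p^8 · (1−p)^3
= 165 · 0.07222 · 0.021952 = 0.26159

0.262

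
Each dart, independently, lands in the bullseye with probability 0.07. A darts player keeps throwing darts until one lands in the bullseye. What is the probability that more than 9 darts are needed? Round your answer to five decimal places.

0.52041

Y = number of darts to the first success; geometric, p = 0.07.
P(Y > 9) = P(first 9 all fail) = (1−p)^9 = 0.5204111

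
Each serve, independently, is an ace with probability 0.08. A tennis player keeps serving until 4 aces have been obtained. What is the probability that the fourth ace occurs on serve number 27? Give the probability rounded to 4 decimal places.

0.0156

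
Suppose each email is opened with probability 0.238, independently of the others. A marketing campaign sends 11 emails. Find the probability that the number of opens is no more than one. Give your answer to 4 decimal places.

X ~ Binomial(11, 0.238); P(X ≤ 1) = Σ C(11,k) p^k (1−p)^(11−k) over k:
  k=0: C(11,0)·0.238^0·0.762^11 = 0.050293
  k=1: C(11,1)·0.238^1·0.762^10 = 0.172790
Total = 0.223083

0.2231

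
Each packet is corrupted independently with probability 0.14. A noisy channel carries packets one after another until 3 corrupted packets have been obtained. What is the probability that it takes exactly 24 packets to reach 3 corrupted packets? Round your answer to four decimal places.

0.0292

Y = trial on which the third success occurs; negative binomial, r=3, p=0.14.
P(Y=24) = C(23,2) · p^3 · (1−p)^21
= 253 · 0.002744 · 0.042118 = 0.029240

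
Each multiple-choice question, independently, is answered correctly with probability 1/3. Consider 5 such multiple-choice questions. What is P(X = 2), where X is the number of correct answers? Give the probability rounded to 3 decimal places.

X ~ Binomial(n=5, p=0.333333).
P(X=2) = C(5,2) · p^2 · (1−p)^3
= 10 · 0.11111 · 0.2963 = 0.32922

0.329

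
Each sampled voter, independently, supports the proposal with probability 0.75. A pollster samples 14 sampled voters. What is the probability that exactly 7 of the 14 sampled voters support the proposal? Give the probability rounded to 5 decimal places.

X ~ Binomial(n=14, p=0.75).
P(X=7) = C(14,7) · p^7 · (1−p)^7
= 3432 · 0.13348 · 6.1035e-05 = 0.0279612

0.02796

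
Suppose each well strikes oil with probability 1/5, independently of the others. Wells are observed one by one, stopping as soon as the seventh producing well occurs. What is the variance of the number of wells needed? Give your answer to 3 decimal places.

Y = total wells until the seventh success; negative binomial with r=7, p=0.20.
Var(Y) = r(1−p)/p² = 7·0.80 / 0.20² = 140.00000

140.000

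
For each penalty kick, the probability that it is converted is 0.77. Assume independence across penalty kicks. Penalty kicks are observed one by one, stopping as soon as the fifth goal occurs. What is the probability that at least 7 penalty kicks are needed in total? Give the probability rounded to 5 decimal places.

0.41804

Needing more than 6 penalty kicks ⇔ fewer than 5 successes in the first 6. With X ~ Binomial(6, 0.77), P(Y > 6) = P(X ≤ 4).
  k=0: C(6,0)·0.77^0·0.23^6 = 0.0001480
  k=1: C(6,1)·0.77^1·0.23^5 = 0.0029736
  k=2: C(6,2)·0.77^2·0.23^4 = 0.0248877
  k=3: C(6,3)·0.77^3·0.23^3 = 0.1110927
  k=4: C(6,4)·0.77^4·0.23^2 = 0.2789394
P(X ≤ 4) = 0.4180414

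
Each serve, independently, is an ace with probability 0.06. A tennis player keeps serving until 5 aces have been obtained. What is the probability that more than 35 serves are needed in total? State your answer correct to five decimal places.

0.94372

Needing more than 35 serves ⇔ fewer than 5 successes in the first 35. With X ~ Binomial(35, 0.06), P(Y > 35) = P(X ≤ 4).
  k=0: C(35,0)·0.06^0·0.94^35 = 0.1146766
  k=1: C(35,1)·0.06^1·0.94^34 = 0.2561924
  k=2: C(35,2)·0.06^2·0.94^33 = 0.2779961
  k=3: C(35,3)·0.06^3·0.94^32 = 0.1951887
  k=4: C(35,4)·0.06^4·0.94^31 = 0.0996708
P(X ≤ 4) = 0.9437247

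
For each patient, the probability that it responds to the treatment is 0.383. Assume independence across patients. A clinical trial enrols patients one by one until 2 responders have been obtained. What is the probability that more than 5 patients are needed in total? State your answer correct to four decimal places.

Needing more than 5 patients ⇔ fewer than 2 successes in the first 5. With X ~ Binomial(5, 0.383), P(Y > 5) = P(X ≤ 1).
  k=0: C(5,0)·0.383^0·0.617^5 = 0.089418
  k=1: C(5,1)·0.383^1·0.617^4 = 0.277530
P(X ≤ 1) = 0.366948

0.3669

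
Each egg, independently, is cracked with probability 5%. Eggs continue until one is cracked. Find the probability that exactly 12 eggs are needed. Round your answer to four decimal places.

Geometric (trials to first success), p = 0.05.
P(Y = 12) = (1−p)^11 · p = 0.5688 · 0.05 = 0.028440

0.0284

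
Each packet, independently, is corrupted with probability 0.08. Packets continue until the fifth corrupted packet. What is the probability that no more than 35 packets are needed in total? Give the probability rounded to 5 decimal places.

0.14430

Finishing within 35 packets ⇔ at least 5 successes in the first 35. With X ~ Binomial(35, 0.08), P(Y ≤ 35) = 1 − P(X ≤ 4).
  k=0: C(35,0)·0.08^0·0.92^35 = 0.0540224
  k=1: C(35,1)·0.08^1·0.92^34 = 0.1644160
  k=2: C(35,2)·0.08^2·0.92^33 = 0.2430498
  k=3: C(35,3)·0.08^3·0.92^32 = 0.2324824
  k=4: C(35,4)·0.08^4·0.92^31 = 0.1617269
1 − 0.8556975 = 0.1443025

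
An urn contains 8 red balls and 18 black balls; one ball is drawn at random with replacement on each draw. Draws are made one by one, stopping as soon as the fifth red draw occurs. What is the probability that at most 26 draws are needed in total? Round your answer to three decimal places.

0.937

Finishing within 26 draws ⇔ at least 5 successes in the first 26. With X ~ Binomial(26, 0.307692), P(Y ≤ 26) = 1 − P(X ≤ 4).
  k=0: C(26,0)·0.307692^0·0.692308^26 = 0.00007
  k=1: C(26,1)·0.307692^1·0.692308^25 = 0.00081
  k=2: C(26,2)·0.307692^2·0.692308^24 = 0.00452
  k=3: C(26,3)·0.307692^3·0.692308^23 = 0.01608
  k=4: C(26,4)·0.307692^4·0.692308^22 = 0.04109
1 − 0.06257 = 0.93743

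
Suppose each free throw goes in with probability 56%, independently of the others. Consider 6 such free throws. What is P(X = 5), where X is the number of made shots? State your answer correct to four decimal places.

0.1454

X ~ Binomial(n=6, p=0.56).
P(X=5) = C(6,5) · p^5 · (1−p)^1
= 6 · 0.055073 · 0.44 = 0.145393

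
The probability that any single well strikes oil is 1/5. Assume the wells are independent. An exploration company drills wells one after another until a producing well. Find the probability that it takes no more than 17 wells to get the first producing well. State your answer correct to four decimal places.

0.9775

Y = number of wells to the first success; geometric, p = 0.20.
P(Y ≤ 17) = 1 − (1−p)^17 = 1 − 0.022518 = 0.977482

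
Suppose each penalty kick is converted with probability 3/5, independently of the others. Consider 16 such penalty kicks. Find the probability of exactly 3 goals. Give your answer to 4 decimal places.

0.0008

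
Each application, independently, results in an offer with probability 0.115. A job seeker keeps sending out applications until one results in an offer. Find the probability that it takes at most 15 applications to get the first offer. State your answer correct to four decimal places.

0.8400

Y = number of applications to the first success; geometric, p = 0.115.
P(Y ≤ 15) = 1 − (1−p)^15 = 1 − 0.160011 = 0.839989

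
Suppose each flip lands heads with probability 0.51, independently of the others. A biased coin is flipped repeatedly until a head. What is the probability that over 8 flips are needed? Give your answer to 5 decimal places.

Y = number of flips to the first success; geometric, p = 0.51.
P(Y > 8) = P(first 8 all fail) = (1−p)^8 = 0.0033233

0.00332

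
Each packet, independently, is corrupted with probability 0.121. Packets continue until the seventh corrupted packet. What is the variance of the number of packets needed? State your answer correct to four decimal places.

Y = total packets until the seventh success; negative binomial with r=7, p=0.121.
Var(Y) = r(1−p)/p² = 7·0.879 / 0.121² = 420.258179

420.2582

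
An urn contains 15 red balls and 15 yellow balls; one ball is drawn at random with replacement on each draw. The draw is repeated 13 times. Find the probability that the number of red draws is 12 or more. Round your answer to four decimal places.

X ~ Binomial(13, 0.50); P(X ≥ 12) = Σ C(13,k) p^k (1−p)^(13−k) over k:
  k=12: C(13,12)·0.50^12·0.50^1 = 0.001587
  k=13: C(13,13)·0.50^13·0.50^0 = 0.000122
Total = 0.001709

0.0017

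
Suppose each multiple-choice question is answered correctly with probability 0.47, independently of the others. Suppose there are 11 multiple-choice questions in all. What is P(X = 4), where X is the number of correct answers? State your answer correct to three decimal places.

X ~ Binomial(n=11, p=0.47).
P(X=4) = C(11,4) · p^4 · (1−p)^7
= 330 · 0.048797 · 0.011747 = 0.18916

0.189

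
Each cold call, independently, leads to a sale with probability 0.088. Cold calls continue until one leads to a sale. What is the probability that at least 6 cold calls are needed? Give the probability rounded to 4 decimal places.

Y = number of cold calls to the first success; geometric, p = 0.088.
P(Y > 5) = P(first 5 all fail) = (1−p)^5 = 0.630920

0.6309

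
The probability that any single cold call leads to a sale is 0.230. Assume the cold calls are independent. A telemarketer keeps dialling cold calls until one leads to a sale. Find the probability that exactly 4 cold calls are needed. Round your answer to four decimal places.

0.1050

Geometric (trials to first success), p = 0.23.
P(Y = 4) = (1−p)^3 · p = 0.45653 · 0.23 = 0.105003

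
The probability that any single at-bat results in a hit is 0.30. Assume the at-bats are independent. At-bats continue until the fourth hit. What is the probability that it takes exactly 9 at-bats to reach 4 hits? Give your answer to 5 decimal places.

Y = trial on which the fourth success occurs; negative binomial, r=4, p=0.30.
P(Y=9) = C(8,3) · p^4 · (1−p)^5
= 56 · 0.0081 · 0.16807 = 0.0762366

0.07624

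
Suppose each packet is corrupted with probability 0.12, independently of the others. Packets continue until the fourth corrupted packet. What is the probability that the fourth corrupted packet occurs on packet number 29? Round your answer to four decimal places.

Y = trial on which the fourth success occurs; negative binomial, r=4, p=0.12.
P(Y=29) = C(28,3) · p^4 · (1−p)^25
= 3276 · 0.00020736 · 0.040932 = 0.027806

0.0278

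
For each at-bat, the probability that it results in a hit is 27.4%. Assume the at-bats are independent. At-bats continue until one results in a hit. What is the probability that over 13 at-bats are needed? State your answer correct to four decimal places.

0.0156

Y = number of at-bats to the first success; geometric, p = 0.274.
P(Y > 13) = P(first 13 all fail) = (1−p)^13 = 0.015566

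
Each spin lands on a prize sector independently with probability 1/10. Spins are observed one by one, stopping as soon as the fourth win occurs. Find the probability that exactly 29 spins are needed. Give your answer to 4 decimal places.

0.0235

Y = trial on which the fourth success occurs; negative binomial, r=4, p=0.10.
P(Y=29) = C(28,3) · p^4 · (1−p)^25
= 3276 · 0.0001 · 0.07179 = 0.023518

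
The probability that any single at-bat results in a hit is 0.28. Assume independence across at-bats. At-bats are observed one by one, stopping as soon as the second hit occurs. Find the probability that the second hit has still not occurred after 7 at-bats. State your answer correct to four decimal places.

0.3734

Needing more than 7 at-bats ⇔ fewer than 2 successes in the first 7. With X ~ Binomial(7, 0.28), P(Y > 7) = P(X ≤ 1).
  k=0: C(7,0)·0.28^0·0.72^7 = 0.100306
  k=1: C(7,1)·0.28^1·0.72^6 = 0.273056
P(X ≤ 1) = 0.373362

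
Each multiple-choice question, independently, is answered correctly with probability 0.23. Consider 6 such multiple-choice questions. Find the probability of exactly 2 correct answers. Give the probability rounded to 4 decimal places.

X ~ Binomial(n=6, p=0.23).
P(X=2) = C(6,2) · p^2 · (1−p)^4
= 15 · 0.0529 · 0.35153 = 0.278939

0.2789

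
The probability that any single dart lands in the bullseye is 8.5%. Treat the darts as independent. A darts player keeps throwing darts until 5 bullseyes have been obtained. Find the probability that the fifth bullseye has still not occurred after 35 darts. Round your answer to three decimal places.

0.827

Needing more than 35 darts ⇔ fewer than 5 successes in the first 35. With X ~ Binomial(35, 0.085), P(Y > 35) = P(X ≤ 4).
  k=0: C(35,0)·0.085^0·0.915^35 = 0.04464
  k=1: C(35,1)·0.085^1·0.915^34 = 0.14515
  k=2: C(35,2)·0.085^2·0.915^33 = 0.22922
  k=3: C(35,3)·0.085^3·0.915^32 = 0.23423
  k=4: C(35,4)·0.085^4·0.915^31 = 0.17407
P(X ≤ 4) = 0.82731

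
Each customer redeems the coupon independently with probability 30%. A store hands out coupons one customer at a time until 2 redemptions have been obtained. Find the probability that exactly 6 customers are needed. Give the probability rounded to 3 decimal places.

0.108

Y = trial on which the second success occurs; negative binomial, r=2, p=0.30.
P(Y=6) = C(5,1) · p^2 · (1−p)^4
= 5 · 0.09 · 0.2401 = 0.10805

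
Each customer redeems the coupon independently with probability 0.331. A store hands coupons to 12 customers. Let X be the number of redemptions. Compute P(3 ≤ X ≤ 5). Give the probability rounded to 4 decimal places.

0.6413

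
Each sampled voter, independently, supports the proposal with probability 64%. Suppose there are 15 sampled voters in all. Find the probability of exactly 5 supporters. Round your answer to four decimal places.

0.0118

X ~ Binomial(n=15, p=0.64).
P(X=5) = C(15,5) · p^5 · (1−p)^10
= 3003 · 0.10737 · 3.6562e-05 = 0.011789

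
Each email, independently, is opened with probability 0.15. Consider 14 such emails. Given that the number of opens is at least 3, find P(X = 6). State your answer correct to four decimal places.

0.0265

X ~ Binomial(14, 0.15). Want P(X=6 | X≥3) = P(X=6) / P(X≥3).
P(X=6) = C(14,6)·0.15^6·0.85^8 = 0.009321
P(X≥3) = 1 − 0.102770 − 0.253902 − 0.291240 = 0.352089
Ratio = 0.009321 / 0.352089 = 0.026473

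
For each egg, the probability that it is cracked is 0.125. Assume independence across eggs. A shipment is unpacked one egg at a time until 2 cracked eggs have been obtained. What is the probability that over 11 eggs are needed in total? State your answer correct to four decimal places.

0.5919

Needing more than 11 eggs ⇔ fewer than 2 successes in the first 11. With X ~ Binomial(11, 0.125), P(Y > 11) = P(X ≤ 1).
  k=0: C(11,0)·0.125^0·0.875^11 = 0.230191
  k=1: C(11,1)·0.125^1·0.875^10 = 0.361729
P(X ≤ 1) = 0.591920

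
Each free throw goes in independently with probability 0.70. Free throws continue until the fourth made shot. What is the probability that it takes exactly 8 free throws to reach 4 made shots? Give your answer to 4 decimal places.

0.0681

Y = trial on which the fourth success occurs; negative binomial, r=4, p=0.70.
P(Y=8) = C(7,3) · p^4 · (1−p)^4
= 35 · 0.2401 · 0.0081 = 0.068068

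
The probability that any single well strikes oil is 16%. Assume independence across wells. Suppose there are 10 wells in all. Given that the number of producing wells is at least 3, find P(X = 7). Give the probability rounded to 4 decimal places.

X ~ Binomial(10, 0.16). Want P(X=7 | X≥3) = P(X=7) / P(X≥3).
P(X=7) = C(10,7)·0.16^7·0.84^3 = 0.000191
P(X≥3) = 1 − 0.174901 − 0.333145 − 0.285553 = 0.206401
Ratio = 0.000191 / 0.206401 = 0.000925

0.0009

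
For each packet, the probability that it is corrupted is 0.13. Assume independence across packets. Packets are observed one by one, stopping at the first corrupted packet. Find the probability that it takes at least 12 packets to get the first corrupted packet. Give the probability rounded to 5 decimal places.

Y = number of packets to the first success; geometric, p = 0.13.
P(Y > 11) = P(first 11 all fail) = (1−p)^11 = 0.2161284

0.21613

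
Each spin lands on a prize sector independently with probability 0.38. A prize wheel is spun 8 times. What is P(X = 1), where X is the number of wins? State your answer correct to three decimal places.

0.107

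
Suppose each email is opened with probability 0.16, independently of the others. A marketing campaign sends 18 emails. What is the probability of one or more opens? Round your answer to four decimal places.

0.9566

P(at least one) = 1 − P(none) = 1 − (1 − 0.16)^18
= 1 − 0.043354 = 0.956646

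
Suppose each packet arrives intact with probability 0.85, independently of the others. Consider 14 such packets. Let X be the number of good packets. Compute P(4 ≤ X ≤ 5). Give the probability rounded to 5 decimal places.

X ~ Binomial(14, 0.85); P(4 ≤ X ≤ 5) = Σ C(14,k) p^k (1−p)^(14−k) over k:
  k=4: C(14,4)·0.85^4·0.15^10 = 0.0000030
  k=5: C(14,5)·0.85^5·0.15^9 = 0.0000341
Total = 0.0000372

0.00004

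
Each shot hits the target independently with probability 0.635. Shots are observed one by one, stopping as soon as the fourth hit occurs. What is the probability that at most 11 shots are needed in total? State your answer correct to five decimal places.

Finishing within 11 shots ⇔ at least 4 successes in the first 11. With X ~ Binomial(11, 0.635), P(Y ≤ 11) = 1 − P(X ≤ 3).
  k=0: C(11,0)·0.635^0·0.365^11 = 0.0000153
  k=1: C(11,1)·0.635^1·0.365^10 = 0.0002932
  k=2: C(11,2)·0.635^2·0.365^9 = 0.0025500
  k=3: C(11,3)·0.635^3·0.365^8 = 0.0133091
1 − 0.0161676 = 0.9838324

0.98383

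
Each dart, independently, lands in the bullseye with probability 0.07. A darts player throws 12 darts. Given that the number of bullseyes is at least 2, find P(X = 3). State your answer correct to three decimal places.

X ~ Binomial(12, 0.07). Want P(X=3 | X≥2) = P(X=3) / P(X≥2).
P(X=3) = C(12,3)·0.07^3·0.93^9 = 0.03927
P(X≥2) = 1 − 0.41860 − 0.37809 = 0.20332
Ratio = 0.03927 / 0.20332 = 0.19315

0.193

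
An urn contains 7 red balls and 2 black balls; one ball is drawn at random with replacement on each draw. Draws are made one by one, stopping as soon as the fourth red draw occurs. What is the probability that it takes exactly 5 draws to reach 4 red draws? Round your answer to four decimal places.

Y = trial on which the fourth success occurs; negative binomial, r=4, p=0.777778.
P(Y=5) = C(4,3) · p^4 · (1−p)^1
= 4 · 0.36595 · 0.22222 = 0.325289

0.3253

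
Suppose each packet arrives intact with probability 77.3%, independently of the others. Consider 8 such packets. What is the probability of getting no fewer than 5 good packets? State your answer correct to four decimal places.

X ~ Binomial(8, 0.773); P(X ≥ 5) = Σ C(8,k) p^k (1−p)^(8−k) over k:
  k=5: C(8,5)·0.773^5·0.227^3 = 0.180785
  k=6: C(8,6)·0.773^6·0.227^2 = 0.307813
  k=7: C(8,7)·0.773^7·0.227^1 = 0.299483
  k=8: C(8,8)·0.773^8·0.227^0 = 0.127478
Total = 0.915559

0.9156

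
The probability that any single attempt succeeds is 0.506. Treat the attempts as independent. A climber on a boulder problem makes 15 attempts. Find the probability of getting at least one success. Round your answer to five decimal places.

0.99997

P(at least one) = 1 − P(none) = 1 − (1 − 0.506)^15
= 1 − 0.0000255 = 0.9999745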